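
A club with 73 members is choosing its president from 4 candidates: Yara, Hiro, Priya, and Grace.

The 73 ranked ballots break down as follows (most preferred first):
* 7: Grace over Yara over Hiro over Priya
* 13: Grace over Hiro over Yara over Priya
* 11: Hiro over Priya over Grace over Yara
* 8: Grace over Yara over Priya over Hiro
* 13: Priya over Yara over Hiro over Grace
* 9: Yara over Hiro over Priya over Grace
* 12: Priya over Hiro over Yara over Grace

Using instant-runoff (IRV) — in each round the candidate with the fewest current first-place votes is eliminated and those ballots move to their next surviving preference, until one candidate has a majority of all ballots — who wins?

Priya

Round 1: Yara 9, Hiro 11, Priya 25, Grace 28. Yara eliminated.
Round 2: Hiro 20, Priya 25, Grace 28. Hiro eliminated.
Round 3: Priya 45, Grace 28. Priya has a majority (≥37).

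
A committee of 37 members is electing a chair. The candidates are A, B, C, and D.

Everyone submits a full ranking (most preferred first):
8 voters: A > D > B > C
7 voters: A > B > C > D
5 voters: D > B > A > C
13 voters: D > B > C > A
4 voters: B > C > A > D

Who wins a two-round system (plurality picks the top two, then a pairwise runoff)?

Round 1 first-place votes: A 15, B 4, C 0, D 18. D and A advance.
Runoff: D is ranked above A on 18 ballots, A above D on 19.

A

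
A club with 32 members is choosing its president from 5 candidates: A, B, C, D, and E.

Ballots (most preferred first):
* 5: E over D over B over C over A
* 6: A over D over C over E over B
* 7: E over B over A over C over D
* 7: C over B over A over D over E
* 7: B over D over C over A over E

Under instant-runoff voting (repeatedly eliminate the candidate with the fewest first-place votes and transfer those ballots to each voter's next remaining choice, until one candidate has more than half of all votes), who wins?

Round 1: A 6, B 7, C 7, D 0, E 12. D eliminated.
Round 2: A 6, B 7, C 7, E 12. A eliminated.
Round 3: B 7, C 13, E 12. B eliminated.
Round 4: C 20, E 12. C has a majority (≥17).

C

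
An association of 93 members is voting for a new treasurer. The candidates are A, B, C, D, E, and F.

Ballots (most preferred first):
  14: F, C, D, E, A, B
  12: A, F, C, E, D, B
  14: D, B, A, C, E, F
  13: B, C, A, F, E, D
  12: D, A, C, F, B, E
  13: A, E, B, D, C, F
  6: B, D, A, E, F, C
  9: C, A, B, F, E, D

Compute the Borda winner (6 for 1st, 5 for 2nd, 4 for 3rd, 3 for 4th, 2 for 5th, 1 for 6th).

A: 14×2 + 12×6 + 14×4 + 13×4 + 12×5 + 13×6 + 6×4 + 9×5 = 415
B: 14×1 + 12×1 + 14×5 + 13×6 + 12×2 + 13×4 + 6×6 + 9×4 = 322
C: 14×5 + 12×4 + 14×3 + 13×5 + 12×4 + 13×2 + 6×1 + 9×6 = 359
D: 14×4 + 12×2 + 14×6 + 13×1 + 12×6 + 13×3 + 6×5 + 9×1 = 327
E: 14×3 + 12×3 + 14×2 + 13×2 + 12×1 + 13×5 + 6×3 + 9×2 = 245
F: 14×6 + 12×5 + 14×1 + 13×3 + 12×3 + 13×1 + 6×2 + 9×3 = 285

A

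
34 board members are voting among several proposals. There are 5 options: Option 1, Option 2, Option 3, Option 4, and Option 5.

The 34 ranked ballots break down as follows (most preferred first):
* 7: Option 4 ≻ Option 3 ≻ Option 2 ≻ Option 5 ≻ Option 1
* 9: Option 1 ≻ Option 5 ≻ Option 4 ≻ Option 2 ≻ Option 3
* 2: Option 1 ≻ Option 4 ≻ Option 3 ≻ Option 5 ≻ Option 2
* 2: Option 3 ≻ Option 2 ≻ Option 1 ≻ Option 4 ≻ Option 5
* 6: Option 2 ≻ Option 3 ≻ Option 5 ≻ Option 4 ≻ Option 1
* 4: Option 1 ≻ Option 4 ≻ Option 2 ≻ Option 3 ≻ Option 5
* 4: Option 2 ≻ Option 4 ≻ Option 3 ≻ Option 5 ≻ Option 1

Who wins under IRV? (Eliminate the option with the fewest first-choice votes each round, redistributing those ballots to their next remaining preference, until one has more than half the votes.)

Option 2

Round 1: Option 1 15, Option 2 10, Option 3 2, Option 4 7, Option 5 0. Option 5 eliminated.
Round 2: Option 1 15, Option 2 10, Option 3 2, Option 4 7. Option 3 eliminated.
Round 3: Option 1 15, Option 2 12, Option 4 7. Option 4 eliminated.
Round 4: Option 1 15, Option 2 19. Option 2 has a majority (≥18).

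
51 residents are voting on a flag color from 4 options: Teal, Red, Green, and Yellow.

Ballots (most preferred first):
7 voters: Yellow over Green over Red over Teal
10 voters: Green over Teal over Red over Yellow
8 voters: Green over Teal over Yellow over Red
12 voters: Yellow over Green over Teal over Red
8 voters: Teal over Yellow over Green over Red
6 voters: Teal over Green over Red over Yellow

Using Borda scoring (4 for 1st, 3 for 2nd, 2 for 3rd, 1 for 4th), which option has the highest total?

Green

Teal: 7×1 + 10×3 + 8×3 + 12×2 + 8×4 + 6×4 = 141
Red: 7×2 + 10×2 + 8×1 + 12×1 + 8×1 + 6×2 = 74
Green: 7×3 + 10×4 + 8×4 + 12×3 + 8×2 + 6×3 = 163
Yellow: 7×4 + 10×1 + 8×2 + 12×4 + 8×3 + 6×1 = 132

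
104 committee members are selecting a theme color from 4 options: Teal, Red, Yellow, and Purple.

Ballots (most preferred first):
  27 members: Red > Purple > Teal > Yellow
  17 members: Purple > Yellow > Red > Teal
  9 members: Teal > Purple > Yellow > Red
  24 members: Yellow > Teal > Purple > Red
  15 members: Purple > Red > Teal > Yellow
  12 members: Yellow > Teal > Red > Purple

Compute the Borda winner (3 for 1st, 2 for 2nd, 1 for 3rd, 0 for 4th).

Purple

Teal: 27×1 + 17×0 + 9×3 + 24×2 + 15×1 + 12×2 = 141
Red: 27×3 + 17×1 + 9×0 + 24×0 + 15×2 + 12×1 = 140
Yellow: 27×0 + 17×2 + 9×1 + 24×3 + 15×0 + 12×3 = 151
Purple: 27×2 + 17×3 + 9×2 + 24×1 + 15×3 + 12×0 = 192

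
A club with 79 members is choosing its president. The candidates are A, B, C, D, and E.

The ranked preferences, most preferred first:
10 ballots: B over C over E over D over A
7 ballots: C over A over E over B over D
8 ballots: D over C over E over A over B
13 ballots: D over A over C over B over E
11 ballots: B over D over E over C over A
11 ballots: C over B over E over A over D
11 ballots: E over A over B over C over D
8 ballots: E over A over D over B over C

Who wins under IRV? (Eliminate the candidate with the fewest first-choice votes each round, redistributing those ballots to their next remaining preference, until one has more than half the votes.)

Round 1: A 0, B 21, C 18, D 21, E 19. A eliminated.
Round 2: B 21, C 18, D 21, E 19. C eliminated.
Round 3: B 32, D 21, E 26. D eliminated.
Round 4: B 45, E 34. B has a majority (≥40).

B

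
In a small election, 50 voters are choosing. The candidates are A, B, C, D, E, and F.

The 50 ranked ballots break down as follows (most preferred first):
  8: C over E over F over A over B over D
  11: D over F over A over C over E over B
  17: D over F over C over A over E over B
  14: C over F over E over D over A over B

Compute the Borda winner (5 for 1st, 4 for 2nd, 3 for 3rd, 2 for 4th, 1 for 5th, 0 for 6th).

F

A: 8×2 + 11×3 + 17×2 + 14×1 = 97
B: 8×1 + 11×0 + 17×0 + 14×0 = 8
C: 8×5 + 11×2 + 17×3 + 14×5 = 183
D: 8×0 + 11×5 + 17×5 + 14×2 = 168
E: 8×4 + 11×1 + 17×1 + 14×3 = 102
F: 8×3 + 11×4 + 17×4 + 14×4 = 192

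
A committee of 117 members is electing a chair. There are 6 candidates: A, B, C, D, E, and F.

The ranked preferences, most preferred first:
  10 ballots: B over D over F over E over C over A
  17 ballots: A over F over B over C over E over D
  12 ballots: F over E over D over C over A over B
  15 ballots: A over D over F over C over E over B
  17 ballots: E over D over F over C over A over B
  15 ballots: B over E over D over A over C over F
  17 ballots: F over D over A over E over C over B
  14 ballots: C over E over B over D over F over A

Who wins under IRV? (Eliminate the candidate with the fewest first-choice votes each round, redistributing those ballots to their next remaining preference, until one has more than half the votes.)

F

Round 1: A 32, B 25, C 14, D 0, E 17, F 29. D eliminated.
Round 2: A 32, B 25, C 14, E 17, F 29. C eliminated.
Round 3: A 32, B 25, E 31, F 29. B eliminated.
Round 4: A 32, E 46, F 39. A eliminated.
Round 5: E 46, F 71. F has a majority (≥59).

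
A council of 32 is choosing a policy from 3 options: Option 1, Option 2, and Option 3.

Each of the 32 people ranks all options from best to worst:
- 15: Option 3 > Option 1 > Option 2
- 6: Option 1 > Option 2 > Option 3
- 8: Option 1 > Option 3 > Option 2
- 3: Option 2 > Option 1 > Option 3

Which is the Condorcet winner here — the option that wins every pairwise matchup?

Option 1 vs Option 2: 29–3
Option 1 vs Option 3: 17–15
Option 1 beats every other option.

Option 1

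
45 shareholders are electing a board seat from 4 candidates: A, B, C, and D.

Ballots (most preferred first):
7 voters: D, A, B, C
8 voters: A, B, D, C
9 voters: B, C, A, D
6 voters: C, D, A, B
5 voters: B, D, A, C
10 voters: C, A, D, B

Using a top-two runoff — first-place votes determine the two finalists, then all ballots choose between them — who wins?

B

Round 1 first-place votes: A 8, B 14, C 16, D 7. C and B advance.
Runoff: C is ranked above B on 16 ballots, B above C on 29.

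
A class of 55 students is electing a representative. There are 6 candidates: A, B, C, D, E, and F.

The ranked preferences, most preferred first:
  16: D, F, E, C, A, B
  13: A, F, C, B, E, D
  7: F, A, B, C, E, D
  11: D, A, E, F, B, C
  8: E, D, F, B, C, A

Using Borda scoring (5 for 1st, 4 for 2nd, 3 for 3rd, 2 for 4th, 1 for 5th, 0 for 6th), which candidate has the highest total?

A: 16×1 + 13×5 + 7×4 + 11×4 + 8×0 = 153
B: 16×0 + 13×2 + 7×3 + 11×1 + 8×2 = 74
C: 16×2 + 13×3 + 7×2 + 11×0 + 8×1 = 93
D: 16×5 + 13×0 + 7×0 + 11×5 + 8×4 = 167
E: 16×3 + 13×1 + 7×1 + 11×3 + 8×5 = 141
F: 16×4 + 13×4 + 7×5 + 11×2 + 8×3 = 197

F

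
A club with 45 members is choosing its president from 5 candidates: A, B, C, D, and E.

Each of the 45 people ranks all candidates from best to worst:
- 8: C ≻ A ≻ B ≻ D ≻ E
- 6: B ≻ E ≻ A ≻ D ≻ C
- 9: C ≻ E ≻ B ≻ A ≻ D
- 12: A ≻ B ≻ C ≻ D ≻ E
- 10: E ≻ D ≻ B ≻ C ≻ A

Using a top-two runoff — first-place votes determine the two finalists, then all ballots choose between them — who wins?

C

Round 1 first-place votes: A 12, B 6, C 17, D 0, E 10. C and A advance.
Runoff: C is ranked above A on 27 ballots, A above C on 18.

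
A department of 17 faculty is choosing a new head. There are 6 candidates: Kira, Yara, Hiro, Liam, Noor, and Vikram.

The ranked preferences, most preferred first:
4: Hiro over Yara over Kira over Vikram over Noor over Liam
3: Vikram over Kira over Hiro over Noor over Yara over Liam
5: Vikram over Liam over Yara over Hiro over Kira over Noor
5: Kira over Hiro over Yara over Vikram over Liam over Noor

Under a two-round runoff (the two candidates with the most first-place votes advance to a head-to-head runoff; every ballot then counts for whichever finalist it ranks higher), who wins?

Kira

Round 1 first-place votes: Kira 5, Yara 0, Hiro 4, Liam 0, Noor 0, Vikram 8. Vikram and Kira advance.
Runoff: Vikram is ranked above Kira on 8 ballots, Kira above Vikram on 9.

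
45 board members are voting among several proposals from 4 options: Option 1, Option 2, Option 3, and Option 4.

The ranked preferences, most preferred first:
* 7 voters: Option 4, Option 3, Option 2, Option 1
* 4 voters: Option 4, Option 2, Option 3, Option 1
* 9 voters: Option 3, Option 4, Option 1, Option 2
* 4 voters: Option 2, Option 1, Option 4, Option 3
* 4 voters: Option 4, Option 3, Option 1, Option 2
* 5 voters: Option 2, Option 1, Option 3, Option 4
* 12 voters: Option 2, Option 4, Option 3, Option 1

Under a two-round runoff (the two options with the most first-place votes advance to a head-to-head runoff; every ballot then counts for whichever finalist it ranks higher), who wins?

Option 4

Round 1 first-place votes: Option 1 0, Option 2 21, Option 3 9, Option 4 15. Option 2 and Option 4 advance.
Runoff: Option 2 is ranked above Option 4 on 21 ballots, Option 4 above Option 2 on 24.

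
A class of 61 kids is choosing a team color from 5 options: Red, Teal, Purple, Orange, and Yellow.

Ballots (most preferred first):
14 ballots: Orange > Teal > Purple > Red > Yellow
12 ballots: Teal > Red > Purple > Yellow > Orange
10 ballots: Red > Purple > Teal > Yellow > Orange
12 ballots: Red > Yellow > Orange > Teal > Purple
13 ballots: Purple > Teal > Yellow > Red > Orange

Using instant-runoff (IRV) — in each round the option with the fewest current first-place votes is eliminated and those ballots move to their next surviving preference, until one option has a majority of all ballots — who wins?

Round 1: Red 22, Teal 12, Purple 13, Orange 14, Yellow 0. Yellow eliminated.
Round 2: Red 22, Teal 12, Purple 13, Orange 14. Teal eliminated.
Round 3: Red 34, Purple 13, Orange 14. Red has a majority (≥31).

Red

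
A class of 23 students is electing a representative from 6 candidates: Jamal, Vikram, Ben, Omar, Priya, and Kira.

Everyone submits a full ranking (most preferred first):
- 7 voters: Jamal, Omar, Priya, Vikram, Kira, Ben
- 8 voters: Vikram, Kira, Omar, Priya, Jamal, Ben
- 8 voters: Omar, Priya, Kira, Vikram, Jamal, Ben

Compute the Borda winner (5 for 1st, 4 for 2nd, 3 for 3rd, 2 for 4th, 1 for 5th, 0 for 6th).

Jamal: 7×5 + 8×1 + 8×1 = 51
Vikram: 7×2 + 8×5 + 8×2 = 70
Ben: 7×0 + 8×0 + 8×0 = 0
Omar: 7×4 + 8×3 + 8×5 = 92
Priya: 7×3 + 8×2 + 8×4 = 69
Kira: 7×1 + 8×4 + 8×3 = 63

Omar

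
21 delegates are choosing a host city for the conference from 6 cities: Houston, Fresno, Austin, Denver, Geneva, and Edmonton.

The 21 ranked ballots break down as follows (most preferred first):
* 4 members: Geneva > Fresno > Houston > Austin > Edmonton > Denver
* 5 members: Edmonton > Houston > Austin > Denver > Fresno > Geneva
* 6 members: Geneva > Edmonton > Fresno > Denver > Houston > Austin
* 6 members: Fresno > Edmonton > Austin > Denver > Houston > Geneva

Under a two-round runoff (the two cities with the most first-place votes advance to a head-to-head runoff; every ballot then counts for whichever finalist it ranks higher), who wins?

Fresno

Round 1 first-place votes: Houston 0, Fresno 6, Austin 0, Denver 0, Geneva 10, Edmonton 5. Geneva and Fresno advance.
Runoff: Geneva is ranked above Fresno on 10 ballots, Fresno above Geneva on 11.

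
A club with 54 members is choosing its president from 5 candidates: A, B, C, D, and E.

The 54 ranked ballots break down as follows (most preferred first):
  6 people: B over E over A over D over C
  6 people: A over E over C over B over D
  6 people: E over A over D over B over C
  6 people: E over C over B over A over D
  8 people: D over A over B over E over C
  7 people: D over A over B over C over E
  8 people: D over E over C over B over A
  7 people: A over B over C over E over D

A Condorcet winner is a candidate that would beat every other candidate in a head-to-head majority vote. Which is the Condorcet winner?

A

A vs B: 34–20
A vs C: 40–14
A vs D: 31–23
A vs E: 28–26
A beats every other candidate.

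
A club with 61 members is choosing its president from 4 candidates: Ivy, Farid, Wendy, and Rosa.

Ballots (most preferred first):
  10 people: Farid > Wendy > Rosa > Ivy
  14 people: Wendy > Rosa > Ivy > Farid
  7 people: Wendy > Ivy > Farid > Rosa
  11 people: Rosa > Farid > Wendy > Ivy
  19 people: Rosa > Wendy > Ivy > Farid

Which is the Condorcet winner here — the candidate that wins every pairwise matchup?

Wendy

Wendy vs Ivy: 61–0
Wendy vs Farid: 40–21
Wendy vs Rosa: 31–30
Wendy beats every other candidate.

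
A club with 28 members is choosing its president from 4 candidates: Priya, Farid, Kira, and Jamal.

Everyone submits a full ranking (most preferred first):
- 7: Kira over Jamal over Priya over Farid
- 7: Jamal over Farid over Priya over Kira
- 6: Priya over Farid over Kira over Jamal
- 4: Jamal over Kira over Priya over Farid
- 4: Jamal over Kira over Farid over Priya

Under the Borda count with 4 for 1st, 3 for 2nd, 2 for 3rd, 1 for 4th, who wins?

Priya: 7×2 + 7×2 + 6×4 + 4×2 + 4×1 = 64
Farid: 7×1 + 7×3 + 6×3 + 4×1 + 4×2 = 58
Kira: 7×4 + 7×1 + 6×2 + 4×3 + 4×3 = 71
Jamal: 7×3 + 7×4 + 6×1 + 4×4 + 4×4 = 87

Jamal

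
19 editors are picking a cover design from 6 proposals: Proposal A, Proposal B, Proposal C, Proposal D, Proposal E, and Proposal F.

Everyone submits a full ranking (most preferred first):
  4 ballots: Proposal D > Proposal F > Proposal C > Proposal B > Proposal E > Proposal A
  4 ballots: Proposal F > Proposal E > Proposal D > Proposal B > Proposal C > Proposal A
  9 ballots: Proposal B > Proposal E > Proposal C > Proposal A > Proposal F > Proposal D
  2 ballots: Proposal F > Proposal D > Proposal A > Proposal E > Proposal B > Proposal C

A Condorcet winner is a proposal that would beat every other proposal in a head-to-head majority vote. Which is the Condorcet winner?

Proposal F vs Proposal A: 10–9
Proposal F vs Proposal B: 10–9
Proposal F vs Proposal C: 10–9
Proposal F vs Proposal D: 15–4
Proposal F vs Proposal E: 10–9
Proposal F beats every other proposal.

Proposal F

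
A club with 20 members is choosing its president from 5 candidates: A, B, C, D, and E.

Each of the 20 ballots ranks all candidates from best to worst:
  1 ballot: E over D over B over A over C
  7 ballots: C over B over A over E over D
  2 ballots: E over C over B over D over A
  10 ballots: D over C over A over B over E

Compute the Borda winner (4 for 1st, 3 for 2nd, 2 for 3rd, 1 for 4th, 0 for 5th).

C

A: 1×1 + 7×2 + 2×0 + 10×2 = 35
B: 1×2 + 7×3 + 2×2 + 10×1 = 37
C: 1×0 + 7×4 + 2×3 + 10×3 = 64
D: 1×3 + 7×0 + 2×1 + 10×4 = 45
E: 1×4 + 7×1 + 2×4 + 10×0 = 19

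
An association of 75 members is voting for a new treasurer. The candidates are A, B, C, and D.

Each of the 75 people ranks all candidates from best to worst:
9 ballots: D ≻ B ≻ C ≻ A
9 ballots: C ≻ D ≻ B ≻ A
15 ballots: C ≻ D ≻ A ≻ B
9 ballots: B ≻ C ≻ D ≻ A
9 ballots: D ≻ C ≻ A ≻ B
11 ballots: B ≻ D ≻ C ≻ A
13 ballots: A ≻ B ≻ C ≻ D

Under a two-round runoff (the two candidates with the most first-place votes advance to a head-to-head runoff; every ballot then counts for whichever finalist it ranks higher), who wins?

Round 1 first-place votes: A 13, B 20, C 24, D 18. C and B advance.
Runoff: C is ranked above B on 33 ballots, B above C on 42.

B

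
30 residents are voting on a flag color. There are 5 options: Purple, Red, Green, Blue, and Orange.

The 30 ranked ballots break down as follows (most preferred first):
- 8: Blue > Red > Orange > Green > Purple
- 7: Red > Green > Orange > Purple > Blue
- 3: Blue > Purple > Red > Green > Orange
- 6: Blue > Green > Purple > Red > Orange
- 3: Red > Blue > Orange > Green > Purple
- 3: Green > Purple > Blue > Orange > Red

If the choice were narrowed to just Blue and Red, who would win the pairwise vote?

Blue

Blue is ranked above Red on 20 ballots; Red above Blue on 10.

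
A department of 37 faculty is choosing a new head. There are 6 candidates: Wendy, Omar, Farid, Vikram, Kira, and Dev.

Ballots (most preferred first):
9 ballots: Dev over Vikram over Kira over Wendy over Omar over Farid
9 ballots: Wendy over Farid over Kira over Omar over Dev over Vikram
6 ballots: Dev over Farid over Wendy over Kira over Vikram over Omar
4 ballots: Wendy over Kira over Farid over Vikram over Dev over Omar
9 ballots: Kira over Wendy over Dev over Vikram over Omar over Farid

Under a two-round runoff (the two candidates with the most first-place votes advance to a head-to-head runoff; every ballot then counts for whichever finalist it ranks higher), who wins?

Round 1 first-place votes: Wendy 13, Omar 0, Farid 0, Vikram 0, Kira 9, Dev 15. Dev and Wendy advance.
Runoff: Dev is ranked above Wendy on 15 ballots, Wendy above Dev on 22.

Wendy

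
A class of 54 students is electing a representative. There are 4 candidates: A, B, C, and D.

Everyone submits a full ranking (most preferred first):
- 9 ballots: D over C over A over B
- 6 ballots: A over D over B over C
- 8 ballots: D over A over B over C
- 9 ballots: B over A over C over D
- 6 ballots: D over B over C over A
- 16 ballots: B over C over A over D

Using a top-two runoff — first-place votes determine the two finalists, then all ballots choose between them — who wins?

D

Round 1 first-place votes: A 6, B 25, C 0, D 23. B and D advance.
Runoff: B is ranked above D on 25 ballots, D above B on 29.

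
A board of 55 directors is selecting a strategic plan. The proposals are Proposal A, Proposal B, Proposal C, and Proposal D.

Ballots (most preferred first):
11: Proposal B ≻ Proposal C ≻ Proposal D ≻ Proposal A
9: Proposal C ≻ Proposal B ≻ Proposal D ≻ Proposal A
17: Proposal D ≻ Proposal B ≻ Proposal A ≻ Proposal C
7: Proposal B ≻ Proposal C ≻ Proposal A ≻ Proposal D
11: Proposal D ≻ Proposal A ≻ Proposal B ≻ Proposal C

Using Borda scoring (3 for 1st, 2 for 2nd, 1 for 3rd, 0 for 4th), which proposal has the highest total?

Proposal B

Proposal A: 11×0 + 9×0 + 17×1 + 7×1 + 11×2 = 46
Proposal B: 11×3 + 9×2 + 17×2 + 7×3 + 11×1 = 117
Proposal C: 11×2 + 9×3 + 17×0 + 7×2 + 11×0 = 63
Proposal D: 11×1 + 9×1 + 17×3 + 7×0 + 11×3 = 104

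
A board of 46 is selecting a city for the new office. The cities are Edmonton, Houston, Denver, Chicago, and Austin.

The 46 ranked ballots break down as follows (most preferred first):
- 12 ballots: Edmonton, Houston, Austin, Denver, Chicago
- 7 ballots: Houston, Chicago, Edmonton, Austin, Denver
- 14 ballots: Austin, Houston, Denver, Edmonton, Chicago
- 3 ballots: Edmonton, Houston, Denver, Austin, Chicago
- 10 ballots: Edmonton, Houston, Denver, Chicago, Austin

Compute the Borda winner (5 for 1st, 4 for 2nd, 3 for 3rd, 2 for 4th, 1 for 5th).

Houston

Edmonton: 12×5 + 7×3 + 14×2 + 3×5 + 10×5 = 174
Houston: 12×4 + 7×5 + 14×4 + 3×4 + 10×4 = 191
Denver: 12×2 + 7×1 + 14×3 + 3×3 + 10×3 = 112
Chicago: 12×1 + 7×4 + 14×1 + 3×1 + 10×2 = 77
Austin: 12×3 + 7×2 + 14×5 + 3×2 + 10×1 = 136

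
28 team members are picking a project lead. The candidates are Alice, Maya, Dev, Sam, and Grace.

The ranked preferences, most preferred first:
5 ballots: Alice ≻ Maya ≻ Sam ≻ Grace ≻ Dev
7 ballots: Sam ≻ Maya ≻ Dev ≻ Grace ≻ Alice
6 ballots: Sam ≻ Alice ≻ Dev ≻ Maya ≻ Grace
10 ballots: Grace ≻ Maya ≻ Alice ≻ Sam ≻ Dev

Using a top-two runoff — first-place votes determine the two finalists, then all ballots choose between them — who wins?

Round 1 first-place votes: Alice 5, Maya 0, Dev 0, Sam 13, Grace 10. Sam and Grace advance.
Runoff: Sam is ranked above Grace on 18 ballots, Grace above Sam on 10.

Sam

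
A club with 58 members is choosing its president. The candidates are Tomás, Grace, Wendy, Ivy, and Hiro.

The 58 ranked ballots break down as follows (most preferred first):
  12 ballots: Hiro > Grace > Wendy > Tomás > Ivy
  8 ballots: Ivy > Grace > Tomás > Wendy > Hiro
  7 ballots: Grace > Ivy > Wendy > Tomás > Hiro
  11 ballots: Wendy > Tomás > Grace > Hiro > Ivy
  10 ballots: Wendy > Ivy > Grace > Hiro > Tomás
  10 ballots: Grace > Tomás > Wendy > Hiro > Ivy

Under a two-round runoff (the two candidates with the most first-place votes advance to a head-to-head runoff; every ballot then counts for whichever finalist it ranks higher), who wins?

Grace

Round 1 first-place votes: Tomás 0, Grace 17, Wendy 21, Ivy 8, Hiro 12. Wendy and Grace advance.
Runoff: Wendy is ranked above Grace on 21 ballots, Grace above Wendy on 37.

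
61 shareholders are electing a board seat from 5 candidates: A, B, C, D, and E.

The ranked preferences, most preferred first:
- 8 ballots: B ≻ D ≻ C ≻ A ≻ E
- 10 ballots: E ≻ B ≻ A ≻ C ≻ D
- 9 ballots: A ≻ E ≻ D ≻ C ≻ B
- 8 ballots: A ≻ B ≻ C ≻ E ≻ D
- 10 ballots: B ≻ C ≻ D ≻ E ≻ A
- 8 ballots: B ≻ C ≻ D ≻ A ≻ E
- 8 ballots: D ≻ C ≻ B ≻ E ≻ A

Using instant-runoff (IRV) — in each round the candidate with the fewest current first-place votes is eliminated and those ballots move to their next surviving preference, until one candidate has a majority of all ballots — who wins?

B

Round 1: A 17, B 26, C 0, D 8, E 10. C eliminated.
Round 2: A 17, B 26, D 8, E 10. D eliminated.
Round 3: A 17, B 34, E 10. B has a majority (≥31).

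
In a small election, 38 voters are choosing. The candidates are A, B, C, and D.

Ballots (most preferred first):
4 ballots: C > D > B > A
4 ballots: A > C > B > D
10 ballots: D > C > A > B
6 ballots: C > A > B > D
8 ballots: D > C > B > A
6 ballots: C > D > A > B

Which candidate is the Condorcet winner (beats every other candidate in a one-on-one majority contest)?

C vs A: 34–4
C vs B: 38–0
C vs D: 20–18
C beats every other candidate.

C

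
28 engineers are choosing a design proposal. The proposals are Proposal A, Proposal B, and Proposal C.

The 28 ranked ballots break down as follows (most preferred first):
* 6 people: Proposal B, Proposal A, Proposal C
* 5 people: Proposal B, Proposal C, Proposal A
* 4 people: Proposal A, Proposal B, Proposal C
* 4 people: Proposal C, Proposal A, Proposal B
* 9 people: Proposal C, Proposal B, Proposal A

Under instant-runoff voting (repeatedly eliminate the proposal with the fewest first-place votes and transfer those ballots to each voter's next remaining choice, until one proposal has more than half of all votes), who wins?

Round 1: Proposal A 4, Proposal B 11, Proposal C 13. Proposal A eliminated.
Round 2: Proposal B 15, Proposal C 13. Proposal B has a majority (≥15).

Proposal B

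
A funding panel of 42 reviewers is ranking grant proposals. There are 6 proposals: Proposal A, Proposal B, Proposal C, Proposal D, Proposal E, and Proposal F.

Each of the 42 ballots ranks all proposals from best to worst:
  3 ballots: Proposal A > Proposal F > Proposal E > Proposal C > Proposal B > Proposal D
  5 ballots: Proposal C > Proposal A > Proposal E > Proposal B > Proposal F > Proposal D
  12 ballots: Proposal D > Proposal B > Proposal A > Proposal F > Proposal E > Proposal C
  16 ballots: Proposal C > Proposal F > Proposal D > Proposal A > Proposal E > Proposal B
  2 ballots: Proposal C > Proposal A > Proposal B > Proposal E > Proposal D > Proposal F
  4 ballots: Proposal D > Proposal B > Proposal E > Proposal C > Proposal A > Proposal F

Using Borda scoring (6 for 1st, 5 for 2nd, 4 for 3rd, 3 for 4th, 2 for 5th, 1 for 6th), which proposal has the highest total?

Proposal A: 3×6 + 5×5 + 12×4 + 16×3 + 2×5 + 4×2 = 157
Proposal B: 3×2 + 5×3 + 12×5 + 16×1 + 2×4 + 4×5 = 125
Proposal C: 3×3 + 5×6 + 12×1 + 16×6 + 2×6 + 4×3 = 171
Proposal D: 3×1 + 5×1 + 12×6 + 16×4 + 2×2 + 4×6 = 172
Proposal E: 3×4 + 5×4 + 12×2 + 16×2 + 2×3 + 4×4 = 110
Proposal F: 3×5 + 5×2 + 12×3 + 16×5 + 2×1 + 4×1 = 147

Proposal D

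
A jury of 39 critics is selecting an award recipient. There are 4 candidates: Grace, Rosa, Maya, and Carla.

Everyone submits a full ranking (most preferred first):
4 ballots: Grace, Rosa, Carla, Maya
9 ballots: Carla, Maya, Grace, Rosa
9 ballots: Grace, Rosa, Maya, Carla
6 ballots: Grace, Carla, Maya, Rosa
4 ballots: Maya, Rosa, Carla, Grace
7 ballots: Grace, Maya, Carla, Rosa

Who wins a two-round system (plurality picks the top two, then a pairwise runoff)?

Round 1 first-place votes: Grace 26, Rosa 0, Maya 4, Carla 9. Grace and Carla advance.
Runoff: Grace is ranked above Carla on 26 ballots, Carla above Grace on 13.

Grace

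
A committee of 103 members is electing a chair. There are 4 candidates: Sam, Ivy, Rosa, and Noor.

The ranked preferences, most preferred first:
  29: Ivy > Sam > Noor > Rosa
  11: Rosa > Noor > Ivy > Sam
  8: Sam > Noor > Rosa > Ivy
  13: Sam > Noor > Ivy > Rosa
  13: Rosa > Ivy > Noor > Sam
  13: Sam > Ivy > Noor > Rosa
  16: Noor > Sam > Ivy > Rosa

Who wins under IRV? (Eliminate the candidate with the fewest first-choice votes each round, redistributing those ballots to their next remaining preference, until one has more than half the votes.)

Round 1: Sam 34, Ivy 29, Rosa 24, Noor 16. Noor eliminated.
Round 2: Sam 50, Ivy 29, Rosa 24. Rosa eliminated.
Round 3: Sam 50, Ivy 53. Ivy has a majority (≥52).

Ivy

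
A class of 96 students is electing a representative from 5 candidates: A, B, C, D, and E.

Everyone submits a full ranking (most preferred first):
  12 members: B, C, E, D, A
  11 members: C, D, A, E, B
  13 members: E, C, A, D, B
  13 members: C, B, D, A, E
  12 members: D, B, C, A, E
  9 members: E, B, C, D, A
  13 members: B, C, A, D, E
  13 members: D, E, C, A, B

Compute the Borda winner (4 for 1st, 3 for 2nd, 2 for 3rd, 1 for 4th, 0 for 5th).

C

A: 12×0 + 11×2 + 13×2 + 13×1 + 12×1 + 9×0 + 13×2 + 13×1 = 112
B: 12×4 + 11×0 + 13×0 + 13×3 + 12×3 + 9×3 + 13×4 + 13×0 = 202
C: 12×3 + 11×4 + 13×3 + 13×4 + 12×2 + 9×2 + 13×3 + 13×2 = 278
D: 12×1 + 11×3 + 13×1 + 13×2 + 12×4 + 9×1 + 13×1 + 13×4 = 206
E: 12×2 + 11×1 + 13×4 + 13×0 + 12×0 + 9×4 + 13×0 + 13×3 = 162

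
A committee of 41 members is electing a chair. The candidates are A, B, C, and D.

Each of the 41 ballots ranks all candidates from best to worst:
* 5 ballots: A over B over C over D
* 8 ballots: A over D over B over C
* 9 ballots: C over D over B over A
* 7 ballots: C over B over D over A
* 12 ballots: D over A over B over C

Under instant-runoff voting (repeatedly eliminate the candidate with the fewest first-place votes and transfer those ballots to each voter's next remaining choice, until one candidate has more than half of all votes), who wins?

A

Round 1: A 13, B 0, C 16, D 12. B eliminated.
Round 2: A 13, C 16, D 12. D eliminated.
Round 3: A 25, C 16. A has a majority (≥21).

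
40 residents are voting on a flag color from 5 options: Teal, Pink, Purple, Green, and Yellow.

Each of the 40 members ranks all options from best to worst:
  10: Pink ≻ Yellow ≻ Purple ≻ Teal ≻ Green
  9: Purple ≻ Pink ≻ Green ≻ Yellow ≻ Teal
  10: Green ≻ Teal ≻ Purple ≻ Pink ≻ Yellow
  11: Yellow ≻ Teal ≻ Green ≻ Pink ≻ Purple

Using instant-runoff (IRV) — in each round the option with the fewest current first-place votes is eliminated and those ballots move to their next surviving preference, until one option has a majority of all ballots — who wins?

Pink

Round 1: Teal 0, Pink 10, Purple 9, Green 10, Yellow 11. Teal eliminated.
Round 2: Pink 10, Purple 9, Green 10, Yellow 11. Purple eliminated.
Round 3: Pink 19, Green 10, Yellow 11. Green eliminated.
Round 4: Pink 29, Yellow 11. Pink has a majority (≥21).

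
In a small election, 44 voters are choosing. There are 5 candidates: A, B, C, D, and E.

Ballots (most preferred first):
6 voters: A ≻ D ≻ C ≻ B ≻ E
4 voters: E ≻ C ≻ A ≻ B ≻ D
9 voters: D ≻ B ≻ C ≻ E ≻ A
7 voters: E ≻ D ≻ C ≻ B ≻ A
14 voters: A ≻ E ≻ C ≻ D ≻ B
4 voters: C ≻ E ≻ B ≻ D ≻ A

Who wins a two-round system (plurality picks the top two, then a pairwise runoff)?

E

Round 1 first-place votes: A 20, B 0, C 4, D 9, E 11. A and E advance.
Runoff: A is ranked above E on 20 ballots, E above A on 24.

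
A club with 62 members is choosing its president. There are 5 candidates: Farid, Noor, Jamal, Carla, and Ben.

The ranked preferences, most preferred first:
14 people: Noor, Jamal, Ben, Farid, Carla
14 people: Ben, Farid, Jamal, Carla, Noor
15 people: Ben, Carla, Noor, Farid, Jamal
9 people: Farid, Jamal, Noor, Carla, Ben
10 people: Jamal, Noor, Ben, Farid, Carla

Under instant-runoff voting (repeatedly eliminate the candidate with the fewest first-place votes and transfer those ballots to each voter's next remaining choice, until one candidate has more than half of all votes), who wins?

Jamal

Round 1: Farid 9, Noor 14, Jamal 10, Carla 0, Ben 29. Carla eliminated.
Round 2: Farid 9, Noor 14, Jamal 10, Ben 29. Farid eliminated.
Round 3: Noor 14, Jamal 19, Ben 29. Noor eliminated.
Round 4: Jamal 33, Ben 29. Jamal has a majority (≥32).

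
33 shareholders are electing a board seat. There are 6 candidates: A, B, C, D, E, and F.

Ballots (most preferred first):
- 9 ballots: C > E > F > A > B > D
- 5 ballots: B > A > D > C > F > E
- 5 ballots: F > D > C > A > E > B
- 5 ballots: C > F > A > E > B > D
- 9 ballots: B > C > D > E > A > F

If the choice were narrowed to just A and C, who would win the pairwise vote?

C

A is ranked above C on 5 ballots; C above A on 28.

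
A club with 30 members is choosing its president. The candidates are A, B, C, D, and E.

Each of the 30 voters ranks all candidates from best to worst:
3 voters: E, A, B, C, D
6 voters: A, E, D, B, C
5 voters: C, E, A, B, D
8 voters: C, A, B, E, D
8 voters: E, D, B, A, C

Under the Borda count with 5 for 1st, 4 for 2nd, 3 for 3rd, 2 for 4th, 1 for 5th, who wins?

E

A: 3×4 + 6×5 + 5×3 + 8×4 + 8×2 = 105
B: 3×3 + 6×2 + 5×2 + 8×3 + 8×3 = 79
C: 3×2 + 6×1 + 5×5 + 8×5 + 8×1 = 85
D: 3×1 + 6×3 + 5×1 + 8×1 + 8×4 = 66
E: 3×5 + 6×4 + 5×4 + 8×2 + 8×5 = 115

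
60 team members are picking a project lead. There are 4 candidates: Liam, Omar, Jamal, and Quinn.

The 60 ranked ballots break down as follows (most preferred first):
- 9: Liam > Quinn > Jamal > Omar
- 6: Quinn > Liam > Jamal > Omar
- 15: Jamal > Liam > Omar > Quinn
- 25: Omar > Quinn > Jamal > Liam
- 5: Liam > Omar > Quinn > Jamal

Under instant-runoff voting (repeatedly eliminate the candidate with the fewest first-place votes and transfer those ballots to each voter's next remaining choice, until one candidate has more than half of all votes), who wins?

Liam

Round 1: Liam 14, Omar 25, Jamal 15, Quinn 6. Quinn eliminated.
Round 2: Liam 20, Omar 25, Jamal 15. Jamal eliminated.
Round 3: Liam 35, Omar 25. Liam has a majority (≥31).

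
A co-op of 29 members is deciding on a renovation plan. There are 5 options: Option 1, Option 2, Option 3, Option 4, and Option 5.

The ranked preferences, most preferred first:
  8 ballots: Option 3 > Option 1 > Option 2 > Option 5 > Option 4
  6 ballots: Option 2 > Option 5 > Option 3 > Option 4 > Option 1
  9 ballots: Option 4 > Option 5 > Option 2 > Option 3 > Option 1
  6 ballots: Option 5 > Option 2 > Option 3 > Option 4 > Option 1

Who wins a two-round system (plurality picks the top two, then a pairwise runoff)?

Option 3

Round 1 first-place votes: Option 1 0, Option 2 6, Option 3 8, Option 4 9, Option 5 6. Option 4 and Option 3 advance.
Runoff: Option 4 is ranked above Option 3 on 9 ballots, Option 3 above Option 4 on 20.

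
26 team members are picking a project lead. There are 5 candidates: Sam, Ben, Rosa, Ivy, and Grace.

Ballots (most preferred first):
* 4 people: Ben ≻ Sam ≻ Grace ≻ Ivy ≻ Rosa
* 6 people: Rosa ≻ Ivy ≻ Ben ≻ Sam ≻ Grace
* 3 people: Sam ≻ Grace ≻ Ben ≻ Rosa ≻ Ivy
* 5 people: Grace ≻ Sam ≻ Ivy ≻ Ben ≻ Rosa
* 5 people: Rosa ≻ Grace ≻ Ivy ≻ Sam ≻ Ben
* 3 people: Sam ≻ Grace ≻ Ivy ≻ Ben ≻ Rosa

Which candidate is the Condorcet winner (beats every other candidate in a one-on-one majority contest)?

Sam

Sam vs Ben: 16–10
Sam vs Rosa: 15–11
Sam vs Ivy: 15–11
Sam vs Grace: 16–10
Sam beats every other candidate.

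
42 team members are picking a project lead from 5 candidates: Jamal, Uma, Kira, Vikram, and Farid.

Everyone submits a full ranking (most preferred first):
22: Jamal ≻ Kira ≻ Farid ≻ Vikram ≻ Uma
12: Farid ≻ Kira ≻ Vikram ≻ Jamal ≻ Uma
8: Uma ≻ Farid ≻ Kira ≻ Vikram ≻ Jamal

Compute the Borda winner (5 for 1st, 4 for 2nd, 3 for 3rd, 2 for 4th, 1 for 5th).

Kira

Jamal: 22×5 + 12×2 + 8×1 = 142
Uma: 22×1 + 12×1 + 8×5 = 74
Kira: 22×4 + 12×4 + 8×3 = 160
Vikram: 22×2 + 12×3 + 8×2 = 96
Farid: 22×3 + 12×5 + 8×4 = 158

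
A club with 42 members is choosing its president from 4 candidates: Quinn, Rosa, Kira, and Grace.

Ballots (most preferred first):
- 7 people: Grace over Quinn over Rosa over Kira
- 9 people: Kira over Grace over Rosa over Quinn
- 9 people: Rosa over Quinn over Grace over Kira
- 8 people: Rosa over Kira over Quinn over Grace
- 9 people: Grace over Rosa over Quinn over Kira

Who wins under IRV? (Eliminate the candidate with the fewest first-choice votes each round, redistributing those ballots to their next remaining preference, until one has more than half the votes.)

Round 1: Quinn 0, Rosa 17, Kira 9, Grace 16. Quinn eliminated.
Round 2: Rosa 17, Kira 9, Grace 16. Kira eliminated.
Round 3: Rosa 17, Grace 25. Grace has a majority (≥22).

Grace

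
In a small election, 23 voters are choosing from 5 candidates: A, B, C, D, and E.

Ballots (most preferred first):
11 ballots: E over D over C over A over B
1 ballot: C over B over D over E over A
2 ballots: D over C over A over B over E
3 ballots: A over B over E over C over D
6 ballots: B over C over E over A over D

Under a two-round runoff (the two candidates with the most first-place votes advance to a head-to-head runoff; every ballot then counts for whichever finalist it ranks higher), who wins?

B

Round 1 first-place votes: A 3, B 6, C 1, D 2, E 11. E and B advance.
Runoff: E is ranked above B on 11 ballots, B above E on 12.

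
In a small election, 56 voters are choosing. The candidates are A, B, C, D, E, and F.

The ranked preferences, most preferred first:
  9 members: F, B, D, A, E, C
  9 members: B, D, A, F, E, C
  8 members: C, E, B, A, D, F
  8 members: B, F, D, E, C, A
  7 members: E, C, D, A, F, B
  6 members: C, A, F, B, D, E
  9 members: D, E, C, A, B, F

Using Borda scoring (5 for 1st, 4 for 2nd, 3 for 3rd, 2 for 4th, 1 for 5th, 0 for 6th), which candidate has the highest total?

A: 9×2 + 9×3 + 8×2 + 8×0 + 7×2 + 6×4 + 9×2 = 117
B: 9×4 + 9×5 + 8×3 + 8×5 + 7×0 + 6×2 + 9×1 = 166
C: 9×0 + 9×0 + 8×5 + 8×1 + 7×4 + 6×5 + 9×3 = 133
D: 9×3 + 9×4 + 8×1 + 8×3 + 7×3 + 6×1 + 9×5 = 167
E: 9×1 + 9×1 + 8×4 + 8×2 + 7×5 + 6×0 + 9×4 = 137
F: 9×5 + 9×2 + 8×0 + 8×4 + 7×1 + 6×3 + 9×0 = 120

D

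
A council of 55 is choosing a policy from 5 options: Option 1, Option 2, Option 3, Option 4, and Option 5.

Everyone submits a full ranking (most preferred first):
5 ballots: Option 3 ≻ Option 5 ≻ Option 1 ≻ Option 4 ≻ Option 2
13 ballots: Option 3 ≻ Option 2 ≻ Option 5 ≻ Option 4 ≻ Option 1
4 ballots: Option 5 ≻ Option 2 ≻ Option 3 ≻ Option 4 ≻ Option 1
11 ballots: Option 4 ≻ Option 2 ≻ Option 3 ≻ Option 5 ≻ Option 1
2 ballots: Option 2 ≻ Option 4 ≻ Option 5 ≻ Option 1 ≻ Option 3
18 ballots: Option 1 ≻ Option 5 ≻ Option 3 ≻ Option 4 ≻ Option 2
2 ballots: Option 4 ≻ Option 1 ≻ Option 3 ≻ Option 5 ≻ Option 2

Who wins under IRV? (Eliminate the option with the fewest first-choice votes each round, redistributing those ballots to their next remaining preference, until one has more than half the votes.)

Round 1: Option 1 18, Option 2 2, Option 3 18, Option 4 13, Option 5 4. Option 2 eliminated.
Round 2: Option 1 18, Option 3 18, Option 4 15, Option 5 4. Option 5 eliminated.
Round 3: Option 1 18, Option 3 22, Option 4 15. Option 4 eliminated.
Round 4: Option 1 22, Option 3 33. Option 3 has a majority (≥28).

Option 3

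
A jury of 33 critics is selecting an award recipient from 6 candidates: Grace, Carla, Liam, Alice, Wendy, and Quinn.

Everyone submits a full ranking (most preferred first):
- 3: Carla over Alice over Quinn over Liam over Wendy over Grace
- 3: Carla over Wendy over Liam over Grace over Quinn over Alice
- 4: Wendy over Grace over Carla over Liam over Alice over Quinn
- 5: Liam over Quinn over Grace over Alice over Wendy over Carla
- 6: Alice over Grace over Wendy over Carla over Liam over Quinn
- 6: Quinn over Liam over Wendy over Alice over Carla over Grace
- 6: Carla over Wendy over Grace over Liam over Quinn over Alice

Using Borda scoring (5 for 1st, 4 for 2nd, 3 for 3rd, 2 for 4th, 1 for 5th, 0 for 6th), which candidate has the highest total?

Wendy

Grace: 3×0 + 3×2 + 4×4 + 5×3 + 6×4 + 6×0 + 6×3 = 79
Carla: 3×5 + 3×5 + 4×3 + 5×0 + 6×2 + 6×1 + 6×5 = 90
Liam: 3×2 + 3×3 + 4×2 + 5×5 + 6×1 + 6×4 + 6×2 = 90
Alice: 3×4 + 3×0 + 4×1 + 5×2 + 6×5 + 6×2 + 6×0 = 68
Wendy: 3×1 + 3×4 + 4×5 + 5×1 + 6×3 + 6×3 + 6×4 = 100
Quinn: 3×3 + 3×1 + 4×0 + 5×4 + 6×0 + 6×5 + 6×1 = 68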